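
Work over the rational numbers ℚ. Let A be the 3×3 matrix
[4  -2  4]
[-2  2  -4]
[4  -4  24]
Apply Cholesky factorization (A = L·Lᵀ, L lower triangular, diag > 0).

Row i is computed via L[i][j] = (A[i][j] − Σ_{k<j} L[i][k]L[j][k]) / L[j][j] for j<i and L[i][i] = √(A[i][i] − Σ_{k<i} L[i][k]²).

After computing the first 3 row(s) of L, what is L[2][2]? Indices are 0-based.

L[2][2] = 4

Step 1: L[0][0] = √(4) = 2.
  L[1][0] = (-2) / L[0][0] = -1.
Step 2: L[1][1] = √(1) = 1.
  L[2][0] = (4) / L[0][0] = 2.
  L[2][1] = (-2) / L[1][1] = -2.
Step 3: L[2][2] = √(16) = 4.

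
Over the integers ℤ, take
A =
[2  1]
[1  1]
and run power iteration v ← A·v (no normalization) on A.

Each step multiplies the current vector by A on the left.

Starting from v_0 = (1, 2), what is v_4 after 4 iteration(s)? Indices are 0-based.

v_4 = (76, 47)

v_0 = (1, 2).
v_1 = A·v_0 = (4, 3).
v_2 = A·v_1 = (11, 7).
v_3 = A·v_2 = (29, 18).
v_4 = A·v_3 = (76, 47).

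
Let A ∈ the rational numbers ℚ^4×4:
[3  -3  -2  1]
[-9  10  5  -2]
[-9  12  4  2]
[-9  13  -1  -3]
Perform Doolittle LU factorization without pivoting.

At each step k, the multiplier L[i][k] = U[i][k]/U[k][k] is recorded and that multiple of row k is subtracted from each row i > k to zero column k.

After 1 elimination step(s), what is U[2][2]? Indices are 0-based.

U[2][2] = -2

[col 0] pivot 3
  R1 -= -3*R0 → (0, 1, -1, 1)  (L[1][0] := -3)
  R2 -= -3*R0 → (0, 3, -2, 5)  (L[2][0] := -3)
  R3 -= -3*R0 → (0, 4, -7, 0)  (L[3][0] := -3)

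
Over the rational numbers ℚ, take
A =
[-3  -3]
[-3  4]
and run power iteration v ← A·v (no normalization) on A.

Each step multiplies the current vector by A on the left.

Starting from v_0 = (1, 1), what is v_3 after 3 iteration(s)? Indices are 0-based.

v_0 = (1, 1).
v_1 = A·v_0 = (-6, 1).
v_2 = A·v_1 = (15, 22).
v_3 = A·v_2 = (-111, 43).

v_3 = (-111, 43)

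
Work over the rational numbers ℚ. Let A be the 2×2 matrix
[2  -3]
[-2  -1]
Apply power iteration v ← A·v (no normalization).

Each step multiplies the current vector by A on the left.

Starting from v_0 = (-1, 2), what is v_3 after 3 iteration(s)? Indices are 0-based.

v_3 = (-80, 16)

v_0 = (-1, 2).
v_1 = A·v_0 = (-8, 0).
v_2 = A·v_1 = (-16, 16).
v_3 = A·v_2 = (-80, 16).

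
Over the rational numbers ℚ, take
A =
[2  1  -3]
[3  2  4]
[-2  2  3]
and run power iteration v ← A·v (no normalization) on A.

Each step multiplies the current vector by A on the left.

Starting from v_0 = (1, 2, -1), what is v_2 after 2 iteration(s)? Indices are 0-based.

v_2 = (20, 23, -11)

v_0 = (1, 2, -1).
v_1 = A·v_0 = (7, 3, -1).
v_2 = A·v_1 = (20, 23, -11).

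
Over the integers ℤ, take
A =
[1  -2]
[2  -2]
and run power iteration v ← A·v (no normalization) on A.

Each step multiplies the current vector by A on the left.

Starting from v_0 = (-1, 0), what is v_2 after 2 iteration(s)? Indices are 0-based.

v_0 = (-1, 0).
v_1 = A·v_0 = (-1, -2).
v_2 = A·v_1 = (3, 2).

v_2 = (3, 2)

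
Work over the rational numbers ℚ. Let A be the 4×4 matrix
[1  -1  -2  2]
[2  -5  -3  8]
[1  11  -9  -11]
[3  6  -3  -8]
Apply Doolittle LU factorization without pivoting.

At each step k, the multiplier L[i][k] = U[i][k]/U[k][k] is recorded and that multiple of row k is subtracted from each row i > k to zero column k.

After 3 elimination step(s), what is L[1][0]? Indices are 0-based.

k=0: U[0][0]=1
  eliminate (1,0): mult=2, new row 1: (0, -3, 1, 4); set L[1][0]=2
  eliminate (2,0): mult=1, new row 2: (0, 12, -7, -13); set L[2][0]=1
  eliminate (3,0): mult=3, new row 3: (0, 9, 3, -14); set L[3][0]=3
k=1: U[1][1]=-3
  eliminate (2,1): mult=-4, new row 2: (0, 0, -3, 3); set L[2][1]=-4
  eliminate (3,1): mult=-3, new row 3: (0, 0, 6, -2); set L[3][1]=-3
k=2: U[2][2]=-3
  eliminate (3,2): mult=-2, new row 3: (0, 0, 0, 4); set L[3][2]=-2

L[1][0] = 2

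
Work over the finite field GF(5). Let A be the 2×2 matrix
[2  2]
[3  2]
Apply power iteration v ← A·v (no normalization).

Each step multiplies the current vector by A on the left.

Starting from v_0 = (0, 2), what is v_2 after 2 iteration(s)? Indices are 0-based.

v_2 = (1, 0)

v_0 = (0, 2).
v_1 = A·v_0 = (4, 4).
v_2 = A·v_1 = (1, 0).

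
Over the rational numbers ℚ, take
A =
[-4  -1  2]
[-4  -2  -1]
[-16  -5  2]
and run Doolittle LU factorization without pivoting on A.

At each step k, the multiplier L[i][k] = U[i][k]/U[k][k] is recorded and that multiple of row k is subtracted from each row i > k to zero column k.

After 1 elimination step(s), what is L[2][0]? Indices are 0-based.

Step 1: pivot at (0,0) is -4.
  row1 ← row1 − (1)·row0  ⇒  L[1][0]=1, U row1=(0, -1, -3)
  row2 ← row2 − (4)·row0  ⇒  L[2][0]=4, U row2=(0, -1, -6)

L[2][0] = 4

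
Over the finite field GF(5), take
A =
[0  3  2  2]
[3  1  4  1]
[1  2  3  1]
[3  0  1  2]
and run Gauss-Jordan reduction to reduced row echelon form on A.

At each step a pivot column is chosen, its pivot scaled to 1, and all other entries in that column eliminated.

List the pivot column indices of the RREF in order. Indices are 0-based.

pivot columns: 0, 1, 2, 3

pivot(0,0): swap R0↔R1
pivot(0,0)=3: scale R0 → (1, 2, 3, 2)
  clear (2,0): R2 −= (1)R0 → (0, 0, 0, 4)
  clear (3,0): R3 −= (3)R0 → (0, 4, 2, 1)
pivot(1,1)=3: scale R1 → (0, 1, 4, 4)
  clear (0,1): R0 −= (2)R1 → (1, 0, 0, 4)
  clear (3,1): R3 −= (4)R1 → (0, 0, 1, 0)
pivot(2,2): swap R2↔R3
pivot(2,2)=1: scale R2 → (0, 0, 1, 0)
  clear (1,2): R1 −= (4)R2 → (0, 1, 0, 4)
pivot(3,3)=4: scale R3 → (0, 0, 0, 1)
  clear (0,3): R0 −= (4)R3 → (1, 0, 0, 0)
  clear (1,3): R1 −= (4)R3 → (0, 1, 0, 0)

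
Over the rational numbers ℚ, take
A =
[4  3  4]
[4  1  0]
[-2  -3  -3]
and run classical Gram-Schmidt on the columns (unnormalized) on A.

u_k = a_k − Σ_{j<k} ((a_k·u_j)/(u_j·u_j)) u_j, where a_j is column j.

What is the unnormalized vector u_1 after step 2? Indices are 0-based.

u_1 = (5/9, -13/9, -16/9)

Step 1: u_0 = a_0 = (4, 4, -2).
Step 2: u_1 = a_1 − (11/18)·u_0 = (5/9, -13/9, -16/9).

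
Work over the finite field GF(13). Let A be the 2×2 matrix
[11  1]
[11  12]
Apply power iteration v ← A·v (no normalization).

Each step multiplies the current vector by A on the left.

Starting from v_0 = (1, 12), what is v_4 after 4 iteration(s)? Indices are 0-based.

v_0 = (1, 12).
v_1 = A·v_0 = (10, 12).
v_2 = A·v_1 = (5, 7).
v_3 = A·v_2 = (10, 9).
v_4 = A·v_3 = (2, 10).

v_4 = (2, 10)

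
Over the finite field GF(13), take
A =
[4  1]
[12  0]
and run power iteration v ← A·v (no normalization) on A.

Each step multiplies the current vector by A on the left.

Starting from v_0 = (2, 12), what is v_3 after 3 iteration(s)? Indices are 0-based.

v_3 = (6, 0)

v_0 = (2, 12).
v_1 = A·v_0 = (7, 11).
v_2 = A·v_1 = (0, 6).
v_3 = A·v_2 = (6, 0).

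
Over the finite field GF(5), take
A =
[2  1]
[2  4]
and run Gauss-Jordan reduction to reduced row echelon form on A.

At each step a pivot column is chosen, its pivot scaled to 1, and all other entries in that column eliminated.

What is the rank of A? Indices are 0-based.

rank = 2

step 1: normalize row 0 (÷2) = (1, 3)
  row 1: subtract 2×row0 = (0, 3)
step 2: normalize row 1 (÷3) = (0, 1)
  row 0: subtract 3×row1 = (1, 0)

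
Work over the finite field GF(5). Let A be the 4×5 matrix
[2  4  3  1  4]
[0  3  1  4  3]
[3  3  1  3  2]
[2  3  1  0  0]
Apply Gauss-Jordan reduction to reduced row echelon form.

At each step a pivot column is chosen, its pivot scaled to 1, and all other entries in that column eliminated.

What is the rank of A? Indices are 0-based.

rank = 4

step 1: normalize row 0 (÷2) = (1, 2, 4, 3, 2)
  row 2: subtract 3×row0 = (0, 2, 4, 4, 1)
  row 3: subtract 2×row0 = (0, 4, 3, 4, 1)
step 2: normalize row 1 (÷3) = (0, 1, 2, 3, 1)
  row 0: subtract 2×row1 = (1, 0, 0, 2, 0)
  row 2: subtract 2×row1 = (0, 0, 0, 3, 4)
  row 3: subtract 4×row1 = (0, 0, 0, 2, 2)
skip col 2 (zero from row 2)
step 3: normalize row 2 (÷3) = (0, 0, 0, 1, 3)
  row 0: subtract 2×row2 = (1, 0, 0, 0, 4)
  row 1: subtract 3×row2 = (0, 1, 2, 0, 2)
  row 3: subtract 2×row2 = (0, 0, 0, 0, 1)
step 4: normalize row 3 (÷1) = (0, 0, 0, 0, 1)
  row 0: subtract 4×row3 = (1, 0, 0, 0, 0)
  row 1: subtract 2×row3 = (0, 1, 2, 0, 0)
  row 2: subtract 3×row3 = (0, 0, 0, 1, 0)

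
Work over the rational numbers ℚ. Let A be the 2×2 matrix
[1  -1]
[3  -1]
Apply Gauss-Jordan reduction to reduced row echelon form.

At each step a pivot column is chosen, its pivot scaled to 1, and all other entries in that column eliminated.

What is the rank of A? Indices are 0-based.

rank = 2

[1] R0 /= 1  ⇒  (1, -1)
     R1 -= 3·R0  ⇒  (0, 2)
[2] R1 /= 2  ⇒  (0, 1)
     R0 -= -1·R1  ⇒  (1, 0)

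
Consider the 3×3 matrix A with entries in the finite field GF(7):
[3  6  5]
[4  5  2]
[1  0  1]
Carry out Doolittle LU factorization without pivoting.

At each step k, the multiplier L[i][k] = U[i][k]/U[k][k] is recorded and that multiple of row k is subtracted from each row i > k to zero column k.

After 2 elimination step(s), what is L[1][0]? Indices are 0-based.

L[1][0] = 6

k=0: U[0][0]=3
  eliminate (1,0): mult=6, new row 1: (0, 4, 0); set L[1][0]=6
  eliminate (2,0): mult=5, new row 2: (0, 5, 4); set L[2][0]=5
k=1: U[1][1]=4
  eliminate (2,1): mult=3, new row 2: (0, 0, 4); set L[2][1]=3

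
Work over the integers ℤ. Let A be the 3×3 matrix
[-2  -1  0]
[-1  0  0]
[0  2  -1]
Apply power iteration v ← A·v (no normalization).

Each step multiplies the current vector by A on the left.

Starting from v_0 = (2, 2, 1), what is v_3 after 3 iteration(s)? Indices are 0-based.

v_0 = (2, 2, 1).
v_1 = A·v_0 = (-6, -2, 3).
v_2 = A·v_1 = (14, 6, -7).
v_3 = A·v_2 = (-34, -14, 19).

v_3 = (-34, -14, 19)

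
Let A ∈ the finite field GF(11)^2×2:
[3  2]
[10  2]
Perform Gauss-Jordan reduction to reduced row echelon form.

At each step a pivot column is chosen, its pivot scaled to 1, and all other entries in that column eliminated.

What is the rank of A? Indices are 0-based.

step 1: normalize row 0 (÷3) = (1, 8)
  row 1: subtract 10×row0 = (0, 10)
step 2: normalize row 1 (÷10) = (0, 1)
  row 0: subtract 8×row1 = (1, 0)

rank = 2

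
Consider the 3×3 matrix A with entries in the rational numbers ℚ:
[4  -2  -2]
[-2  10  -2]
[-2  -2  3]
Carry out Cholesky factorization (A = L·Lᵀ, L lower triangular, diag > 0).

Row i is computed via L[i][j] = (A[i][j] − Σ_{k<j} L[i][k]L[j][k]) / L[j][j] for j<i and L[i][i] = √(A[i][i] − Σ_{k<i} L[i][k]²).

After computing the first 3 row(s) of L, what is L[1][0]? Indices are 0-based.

L[1][0] = -1

Step 1: L[0][0] = √(4) = 2.
  L[1][0] = (-2) / L[0][0] = -1.
Step 2: L[1][1] = √(9) = 3.
  L[2][0] = (-2) / L[0][0] = -1.
  L[2][1] = (-3) / L[1][1] = -1.
Step 3: L[2][2] = √(1) = 1.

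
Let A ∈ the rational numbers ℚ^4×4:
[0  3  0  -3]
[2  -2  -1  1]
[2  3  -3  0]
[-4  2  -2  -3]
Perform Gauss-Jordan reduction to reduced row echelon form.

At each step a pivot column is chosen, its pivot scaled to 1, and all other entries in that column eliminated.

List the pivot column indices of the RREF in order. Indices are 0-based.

pivot(0,0): swap R0↔R1
pivot(0,0)=2: scale R0 → (1, -1, -1/2, 1/2)
  clear (2,0): R2 −= (2)R0 → (0, 5, -2, -1)
  clear (3,0): R3 −= (-4)R0 → (0, -2, -4, -1)
pivot(1,1)=3: scale R1 → (0, 1, 0, -1)
  clear (0,1): R0 −= (-1)R1 → (1, 0, -1/2, -1/2)
  clear (2,1): R2 −= (5)R1 → (0, 0, -2, 4)
  clear (3,1): R3 −= (-2)R1 → (0, 0, -4, -3)
pivot(2,2)=-2: scale R2 → (0, 0, 1, -2)
  clear (0,2): R0 −= (-1/2)R2 → (1, 0, 0, -3/2)
  clear (3,2): R3 −= (-4)R2 → (0, 0, 0, -11)
pivot(3,3)=-11: scale R3 → (0, 0, 0, 1)
  clear (0,3): R0 −= (-3/2)R3 → (1, 0, 0, 0)
  clear (1,3): R1 −= (-1)R3 → (0, 1, 0, 0)
  clear (2,3): R2 −= (-2)R3 → (0, 0, 1, 0)

pivot columns: 0, 1, 2, 3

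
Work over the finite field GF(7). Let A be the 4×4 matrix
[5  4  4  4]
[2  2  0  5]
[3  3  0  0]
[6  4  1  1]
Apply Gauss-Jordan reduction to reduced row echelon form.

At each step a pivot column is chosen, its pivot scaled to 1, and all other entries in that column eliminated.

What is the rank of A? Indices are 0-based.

rank = 3

step 1: normalize row 0 (÷5) = (1, 5, 5, 5)
  row 1: subtract 2×row0 = (0, 6, 4, 2)
  row 2: subtract 3×row0 = (0, 2, 6, 6)
  row 3: subtract 6×row0 = (0, 2, 6, 6)
step 2: normalize row 1 (÷6) = (0, 1, 3, 5)
  row 0: subtract 5×row1 = (1, 0, 4, 1)
  row 2: subtract 2×row1 = (0, 0, 0, 3)
  row 3: subtract 2×row1 = (0, 0, 0, 3)
skip col 2 (zero from row 2)
step 3: normalize row 2 (÷3) = (0, 0, 0, 1)
  row 0: subtract 1×row2 = (1, 0, 4, 0)
  row 1: subtract 5×row2 = (0, 1, 3, 0)
  row 3: subtract 3×row2 = (0, 0, 0, 0)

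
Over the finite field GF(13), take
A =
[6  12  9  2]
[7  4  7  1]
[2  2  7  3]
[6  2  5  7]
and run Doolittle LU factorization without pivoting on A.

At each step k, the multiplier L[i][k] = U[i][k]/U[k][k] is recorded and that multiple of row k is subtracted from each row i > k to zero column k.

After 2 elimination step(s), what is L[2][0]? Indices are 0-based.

L[2][0] = 9

Step 1: pivot at (0,0) is 6.
  row1 ← row1 − (12)·row0  ⇒  L[1][0]=12, U row1=(0, 3, 3, 3)
  row2 ← row2 − (9)·row0  ⇒  L[2][0]=9, U row2=(0, 11, 4, 11)
  row3 ← row3 − (1)·row0  ⇒  L[3][0]=1, U row3=(0, 3, 9, 5)
Step 2: pivot at (1,1) is 3.
  row2 ← row2 − (8)·row1  ⇒  L[2][1]=8, U row2=(0, 0, 6, 0)
  row3 ← row3 − (1)·row1  ⇒  L[3][1]=1, U row3=(0, 0, 6, 2)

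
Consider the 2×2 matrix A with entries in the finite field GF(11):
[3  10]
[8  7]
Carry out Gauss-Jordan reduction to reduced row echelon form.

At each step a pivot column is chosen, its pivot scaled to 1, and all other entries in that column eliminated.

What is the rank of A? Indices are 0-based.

pivot(0,0)=3: scale R0 → (1, 7)
  clear (1,0): R1 −= (8)R0 → (0, 6)
pivot(1,1)=6: scale R1 → (0, 1)
  clear (0,1): R0 −= (7)R1 → (1, 0)

rank = 2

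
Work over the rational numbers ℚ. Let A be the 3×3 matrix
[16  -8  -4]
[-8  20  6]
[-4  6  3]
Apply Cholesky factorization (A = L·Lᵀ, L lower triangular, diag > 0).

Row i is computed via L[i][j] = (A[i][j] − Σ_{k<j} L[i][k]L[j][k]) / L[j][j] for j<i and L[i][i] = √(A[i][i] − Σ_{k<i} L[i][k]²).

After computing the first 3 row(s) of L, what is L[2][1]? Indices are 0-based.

L[2][1] = 1

Step 1: L[0][0] = √(16) = 4.
  L[1][0] = (-8) / L[0][0] = -2.
Step 2: L[1][1] = √(16) = 4.
  L[2][0] = (-4) / L[0][0] = -1.
  L[2][1] = (4) / L[1][1] = 1.
Step 3: L[2][2] = √(1) = 1.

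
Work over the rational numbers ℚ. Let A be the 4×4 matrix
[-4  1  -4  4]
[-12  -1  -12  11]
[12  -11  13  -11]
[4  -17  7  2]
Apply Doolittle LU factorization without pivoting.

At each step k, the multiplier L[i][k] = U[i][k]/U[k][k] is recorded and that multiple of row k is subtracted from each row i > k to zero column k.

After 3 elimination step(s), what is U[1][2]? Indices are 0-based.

U[1][2] = 0

[col 0] pivot -4
  R1 -= 3*R0 → (0, -4, 0, -1)  (L[1][0] := 3)
  R2 -= -3*R0 → (0, -8, 1, 1)  (L[2][0] := -3)
  R3 -= -1*R0 → (0, -16, 3, 6)  (L[3][0] := -1)
[col 1] pivot -4
  R2 -= 2*R1 → (0, 0, 1, 3)  (L[2][1] := 2)
  R3 -= 4*R1 → (0, 0, 3, 10)  (L[3][1] := 4)
[col 2] pivot 1
  R3 -= 3*R2 → (0, 0, 0, 1)  (L[3][2] := 3)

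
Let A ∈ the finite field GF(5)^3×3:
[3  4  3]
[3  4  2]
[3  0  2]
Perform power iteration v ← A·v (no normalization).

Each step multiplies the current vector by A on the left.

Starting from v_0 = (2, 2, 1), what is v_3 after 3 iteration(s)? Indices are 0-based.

v_3 = (2, 0, 1)

v_0 = (2, 2, 1).
v_1 = A·v_0 = (2, 1, 3).
v_2 = A·v_1 = (4, 1, 2).
v_3 = A·v_2 = (2, 0, 1).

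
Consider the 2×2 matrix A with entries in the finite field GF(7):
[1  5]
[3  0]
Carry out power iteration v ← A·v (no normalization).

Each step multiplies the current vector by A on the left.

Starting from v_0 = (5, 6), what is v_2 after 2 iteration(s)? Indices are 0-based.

v_2 = (5, 0)

v_0 = (5, 6).
v_1 = A·v_0 = (0, 1).
v_2 = A·v_1 = (5, 0).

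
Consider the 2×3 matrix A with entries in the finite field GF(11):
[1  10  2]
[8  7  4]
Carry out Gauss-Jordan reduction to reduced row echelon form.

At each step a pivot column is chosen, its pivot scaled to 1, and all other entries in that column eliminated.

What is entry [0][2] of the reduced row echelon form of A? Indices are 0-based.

pivot(0,0)=1: scale R0 → (1, 10, 2)
  clear (1,0): R1 −= (8)R0 → (0, 4, 10)
pivot(1,1)=4: scale R1 → (0, 1, 8)
  clear (0,1): R0 −= (10)R1 → (1, 0, 10)

M[0][2] = 10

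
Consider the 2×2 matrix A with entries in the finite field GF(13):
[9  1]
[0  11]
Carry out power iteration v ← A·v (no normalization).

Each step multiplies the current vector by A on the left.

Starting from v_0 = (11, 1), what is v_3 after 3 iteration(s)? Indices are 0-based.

v_3 = (0, 5)

v_0 = (11, 1).
v_1 = A·v_0 = (9, 11).
v_2 = A·v_1 = (1, 4).
v_3 = A·v_2 = (0, 5).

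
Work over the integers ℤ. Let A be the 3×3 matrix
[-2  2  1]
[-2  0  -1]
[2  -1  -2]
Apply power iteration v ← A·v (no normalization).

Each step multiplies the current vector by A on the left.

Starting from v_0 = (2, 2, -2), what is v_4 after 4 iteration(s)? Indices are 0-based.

v_4 = (106, 18, -146)

v_0 = (2, 2, -2).
v_1 = A·v_0 = (-2, -2, 6).
v_2 = A·v_1 = (6, -2, -14).
v_3 = A·v_2 = (-30, 2, 42).
v_4 = A·v_3 = (106, 18, -146).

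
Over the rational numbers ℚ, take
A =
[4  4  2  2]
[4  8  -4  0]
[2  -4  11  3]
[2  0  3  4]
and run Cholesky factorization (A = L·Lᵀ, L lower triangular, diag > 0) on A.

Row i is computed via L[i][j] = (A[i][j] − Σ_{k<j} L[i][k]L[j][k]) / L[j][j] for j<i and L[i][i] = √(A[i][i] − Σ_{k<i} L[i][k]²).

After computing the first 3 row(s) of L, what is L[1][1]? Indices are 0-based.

Step 1: L[0][0] = √(4) = 2.
  L[1][0] = (4) / L[0][0] = 2.
Step 2: L[1][1] = √(4) = 2.
  L[2][0] = (2) / L[0][0] = 1.
  L[2][1] = (-6) / L[1][1] = -3.
Step 3: L[2][2] = √(1) = 1.

L[1][1] = 2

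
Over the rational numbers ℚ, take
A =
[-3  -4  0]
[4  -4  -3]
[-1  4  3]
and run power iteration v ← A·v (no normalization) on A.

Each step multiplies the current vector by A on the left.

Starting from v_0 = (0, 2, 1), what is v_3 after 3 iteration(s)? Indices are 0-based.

v_3 = (-120, 365, -161)

v_0 = (0, 2, 1).
v_1 = A·v_0 = (-8, -11, 11).
v_2 = A·v_1 = (68, -21, -3).
v_3 = A·v_2 = (-120, 365, -161).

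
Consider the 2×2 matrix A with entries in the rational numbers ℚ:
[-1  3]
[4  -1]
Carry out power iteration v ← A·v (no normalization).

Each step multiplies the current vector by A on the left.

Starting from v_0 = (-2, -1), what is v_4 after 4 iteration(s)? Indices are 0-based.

v_4 = (-278, 199)

v_0 = (-2, -1).
v_1 = A·v_0 = (-1, -7).
v_2 = A·v_1 = (-20, 3).
v_3 = A·v_2 = (29, -83).
v_4 = A·v_3 = (-278, 199).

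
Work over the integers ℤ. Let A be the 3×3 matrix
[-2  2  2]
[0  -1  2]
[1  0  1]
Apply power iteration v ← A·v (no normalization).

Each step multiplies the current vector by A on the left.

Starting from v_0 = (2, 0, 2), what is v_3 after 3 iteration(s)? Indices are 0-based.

v_3 = (-16, 4, 20)

v_0 = (2, 0, 2).
v_1 = A·v_0 = (0, 4, 4).
v_2 = A·v_1 = (16, 4, 4).
v_3 = A·v_2 = (-16, 4, 20).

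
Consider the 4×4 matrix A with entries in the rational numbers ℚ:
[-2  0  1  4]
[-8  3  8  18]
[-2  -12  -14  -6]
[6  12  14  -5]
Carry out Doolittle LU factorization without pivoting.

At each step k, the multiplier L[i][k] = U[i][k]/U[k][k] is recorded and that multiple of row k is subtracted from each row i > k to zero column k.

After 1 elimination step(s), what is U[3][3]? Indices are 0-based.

U[3][3] = 7

k=0: U[0][0]=-2
  eliminate (1,0): mult=4, new row 1: (0, 3, 4, 2); set L[1][0]=4
  eliminate (2,0): mult=1, new row 2: (0, -12, -15, -10); set L[2][0]=1
  eliminate (3,0): mult=-3, new row 3: (0, 12, 17, 7); set L[3][0]=-3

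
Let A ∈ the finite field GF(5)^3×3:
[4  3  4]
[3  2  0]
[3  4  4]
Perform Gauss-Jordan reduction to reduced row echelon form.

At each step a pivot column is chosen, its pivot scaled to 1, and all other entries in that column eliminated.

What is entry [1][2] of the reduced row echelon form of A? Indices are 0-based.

M[1][2] = 2

pivot(0,0)=4: scale R0 → (1, 2, 1)
  clear (1,0): R1 −= (3)R0 → (0, 1, 2)
  clear (2,0): R2 −= (3)R0 → (0, 3, 1)
pivot(1,1)=1: scale R1 → (0, 1, 2)
  clear (0,1): R0 −= (2)R1 → (1, 0, 2)
  clear (2,1): R2 −= (3)R1 → (0, 0, 0)
col 2: no nonzero at/below row 2; advance.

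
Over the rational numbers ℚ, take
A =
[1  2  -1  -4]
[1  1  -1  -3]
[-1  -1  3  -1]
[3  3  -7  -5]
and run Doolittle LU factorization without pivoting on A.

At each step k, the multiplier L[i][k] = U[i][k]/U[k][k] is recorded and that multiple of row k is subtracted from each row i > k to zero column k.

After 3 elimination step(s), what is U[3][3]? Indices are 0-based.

U[3][3] = -4

[col 0] pivot 1
  R1 -= 1*R0 → (0, -1, 0, 1)  (L[1][0] := 1)
  R2 -= -1*R0 → (0, 1, 2, -5)  (L[2][0] := -1)
  R3 -= 3*R0 → (0, -3, -4, 7)  (L[3][0] := 3)
[col 1] pivot -1
  R2 -= -1*R1 → (0, 0, 2, -4)  (L[2][1] := -1)
  R3 -= 3*R1 → (0, 0, -4, 4)  (L[3][1] := 3)
[col 2] pivot 2
  R3 -= -2*R2 → (0, 0, 0, -4)  (L[3][2] := -2)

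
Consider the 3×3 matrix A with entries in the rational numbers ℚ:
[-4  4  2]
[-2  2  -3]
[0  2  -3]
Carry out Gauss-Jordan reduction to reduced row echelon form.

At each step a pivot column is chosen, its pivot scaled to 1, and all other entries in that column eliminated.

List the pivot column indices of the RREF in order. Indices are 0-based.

pivot(0,0)=-4: scale R0 → (1, -1, -1/2)
  clear (1,0): R1 −= (-2)R0 → (0, 0, -4)
pivot(1,1): swap R1↔R2
pivot(1,1)=2: scale R1 → (0, 1, -3/2)
  clear (0,1): R0 −= (-1)R1 → (1, 0, -2)
pivot(2,2)=-4: scale R2 → (0, 0, 1)
  clear (0,2): R0 −= (-2)R2 → (1, 0, 0)
  clear (1,2): R1 −= (-3/2)R2 → (0, 1, 0)

pivot columns: 0, 1, 2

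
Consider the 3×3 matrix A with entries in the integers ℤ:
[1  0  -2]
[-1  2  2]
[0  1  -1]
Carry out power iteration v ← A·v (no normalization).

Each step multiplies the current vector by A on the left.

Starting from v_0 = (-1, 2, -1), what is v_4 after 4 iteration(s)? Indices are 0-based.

v_0 = (-1, 2, -1).
v_1 = A·v_0 = (1, 3, 3).
v_2 = A·v_1 = (-5, 11, 0).
v_3 = A·v_2 = (-5, 27, 11).
v_4 = A·v_3 = (-27, 81, 16).

v_4 = (-27, 81, 16)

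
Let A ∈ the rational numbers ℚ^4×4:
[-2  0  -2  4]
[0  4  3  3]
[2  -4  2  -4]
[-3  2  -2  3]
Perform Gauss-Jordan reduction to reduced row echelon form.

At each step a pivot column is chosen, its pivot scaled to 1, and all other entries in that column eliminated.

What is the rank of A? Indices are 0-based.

rank = 4

step 1: normalize row 0 (÷-2) = (1, 0, 1, -2)
  row 2: subtract 2×row0 = (0, -4, 0, 0)
  row 3: subtract -3×row0 = (0, 2, 1, -3)
step 2: normalize row 1 (÷4) = (0, 1, 3/4, 3/4)
  row 2: subtract -4×row1 = (0, 0, 3, 3)
  row 3: subtract 2×row1 = (0, 0, -1/2, -9/2)
step 3: normalize row 2 (÷3) = (0, 0, 1, 1)
  row 0: subtract 1×row2 = (1, 0, 0, -3)
  row 1: subtract 3/4×row2 = (0, 1, 0, 0)
  row 3: subtract -1/2×row2 = (0, 0, 0, -4)
step 4: normalize row 3 (÷-4) = (0, 0, 0, 1)
  row 0: subtract -3×row3 = (1, 0, 0, 0)
  row 2: subtract 1×row3 = (0, 0, 1, 0)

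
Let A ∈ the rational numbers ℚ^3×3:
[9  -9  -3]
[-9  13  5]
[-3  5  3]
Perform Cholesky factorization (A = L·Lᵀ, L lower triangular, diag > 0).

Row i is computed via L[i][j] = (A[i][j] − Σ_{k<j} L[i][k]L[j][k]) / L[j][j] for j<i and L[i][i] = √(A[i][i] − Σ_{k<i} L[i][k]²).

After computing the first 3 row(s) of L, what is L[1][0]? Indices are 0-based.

L[1][0] = -3

Step 1: L[0][0] = √(9) = 3.
  L[1][0] = (-9) / L[0][0] = -3.
Step 2: L[1][1] = √(4) = 2.
  L[2][0] = (-3) / L[0][0] = -1.
  L[2][1] = (2) / L[1][1] = 1.
Step 3: L[2][2] = √(1) = 1.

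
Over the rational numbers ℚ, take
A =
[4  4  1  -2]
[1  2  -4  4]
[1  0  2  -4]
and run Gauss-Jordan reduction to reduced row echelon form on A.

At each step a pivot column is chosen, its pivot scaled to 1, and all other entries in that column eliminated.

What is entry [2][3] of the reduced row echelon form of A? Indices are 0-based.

pivot(0,0)=4: scale R0 → (1, 1, 1/4, -1/2)
  clear (1,0): R1 −= (1)R0 → (0, 1, -17/4, 9/2)
  clear (2,0): R2 −= (1)R0 → (0, -1, 7/4, -7/2)
pivot(1,1)=1: scale R1 → (0, 1, -17/4, 9/2)
  clear (0,1): R0 −= (1)R1 → (1, 0, 9/2, -5)
  clear (2,1): R2 −= (-1)R1 → (0, 0, -5/2, 1)
pivot(2,2)=-5/2: scale R2 → (0, 0, 1, -2/5)
  clear (0,2): R0 −= (9/2)R2 → (1, 0, 0, -16/5)
  clear (1,2): R1 −= (-17/4)R2 → (0, 1, 0, 14/5)

M[2][3] = -2/5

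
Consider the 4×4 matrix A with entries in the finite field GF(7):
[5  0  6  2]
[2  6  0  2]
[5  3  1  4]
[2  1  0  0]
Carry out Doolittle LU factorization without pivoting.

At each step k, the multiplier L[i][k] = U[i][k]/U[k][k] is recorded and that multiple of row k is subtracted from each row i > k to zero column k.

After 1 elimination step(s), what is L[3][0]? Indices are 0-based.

L[3][0] = 6

k=0: U[0][0]=5
  eliminate (1,0): mult=6, new row 1: (0, 6, 6, 4); set L[1][0]=6
  eliminate (2,0): mult=1, new row 2: (0, 3, 2, 2); set L[2][0]=1
  eliminate (3,0): mult=6, new row 3: (0, 1, 6, 2); set L[3][0]=6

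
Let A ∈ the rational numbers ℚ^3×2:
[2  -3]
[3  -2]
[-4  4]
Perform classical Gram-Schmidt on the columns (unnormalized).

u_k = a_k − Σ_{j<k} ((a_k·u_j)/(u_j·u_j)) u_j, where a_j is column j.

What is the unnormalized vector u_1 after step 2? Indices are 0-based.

Step 1: u_0 = a_0 = (2, 3, -4).
Step 2: u_1 = a_1 − (-28/29)·u_0 = (-31/29, 26/29, 4/29).

u_1 = (-31/29, 26/29, 4/29)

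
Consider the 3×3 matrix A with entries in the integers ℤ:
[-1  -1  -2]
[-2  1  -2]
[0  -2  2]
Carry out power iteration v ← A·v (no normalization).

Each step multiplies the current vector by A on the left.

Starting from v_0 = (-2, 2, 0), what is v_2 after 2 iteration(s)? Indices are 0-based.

v_0 = (-2, 2, 0).
v_1 = A·v_0 = (0, 6, -4).
v_2 = A·v_1 = (2, 14, -20).

v_2 = (2, 14, -20)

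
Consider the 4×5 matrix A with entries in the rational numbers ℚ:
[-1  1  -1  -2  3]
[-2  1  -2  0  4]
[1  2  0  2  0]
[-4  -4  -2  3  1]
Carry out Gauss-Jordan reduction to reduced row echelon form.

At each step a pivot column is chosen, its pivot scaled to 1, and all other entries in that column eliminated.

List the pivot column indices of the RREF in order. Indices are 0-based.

pivot(0,0)=-1: scale R0 → (1, -1, 1, 2, -3)
  clear (1,0): R1 −= (-2)R0 → (0, -1, 0, 4, -2)
  clear (2,0): R2 −= (1)R0 → (0, 3, -1, 0, 3)
  clear (3,0): R3 −= (-4)R0 → (0, -8, 2, 11, -11)
pivot(1,1)=-1: scale R1 → (0, 1, 0, -4, 2)
  clear (0,1): R0 −= (-1)R1 → (1, 0, 1, -2, -1)
  clear (2,1): R2 −= (3)R1 → (0, 0, -1, 12, -3)
  clear (3,1): R3 −= (-8)R1 → (0, 0, 2, -21, 5)
pivot(2,2)=-1: scale R2 → (0, 0, 1, -12, 3)
  clear (0,2): R0 −= (1)R2 → (1, 0, 0, 10, -4)
  clear (3,2): R3 −= (2)R2 → (0, 0, 0, 3, -1)
pivot(3,3)=3: scale R3 → (0, 0, 0, 1, -1/3)
  clear (0,3): R0 −= (10)R3 → (1, 0, 0, 0, -2/3)
  clear (1,3): R1 −= (-4)R3 → (0, 1, 0, 0, 2/3)
  clear (2,3): R2 −= (-12)R3 → (0, 0, 1, 0, -1)

pivot columns: 0, 1, 2, 3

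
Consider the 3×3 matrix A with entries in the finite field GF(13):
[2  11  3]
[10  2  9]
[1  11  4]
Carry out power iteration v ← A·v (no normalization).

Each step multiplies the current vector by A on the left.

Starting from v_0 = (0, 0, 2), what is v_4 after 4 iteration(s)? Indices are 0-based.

v_0 = (0, 0, 2).
v_1 = A·v_0 = (6, 5, 8).
v_2 = A·v_1 = (0, 12, 2).
v_3 = A·v_2 = (8, 3, 10).
v_4 = A·v_3 = (1, 7, 3).

v_4 = (1, 7, 3)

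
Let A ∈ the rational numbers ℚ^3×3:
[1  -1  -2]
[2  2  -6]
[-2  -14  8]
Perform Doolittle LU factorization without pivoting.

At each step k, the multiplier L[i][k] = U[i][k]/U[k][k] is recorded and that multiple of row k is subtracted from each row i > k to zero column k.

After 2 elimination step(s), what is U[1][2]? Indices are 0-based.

U[1][2] = -2

Step 1: pivot at (0,0) is 1.
  row1 ← row1 − (2)·row0  ⇒  L[1][0]=2, U row1=(0, 4, -2)
  row2 ← row2 − (-2)·row0  ⇒  L[2][0]=-2, U row2=(0, -16, 4)
Step 2: pivot at (1,1) is 4.
  row2 ← row2 − (-4)·row1  ⇒  L[2][1]=-4, U row2=(0, 0, -4)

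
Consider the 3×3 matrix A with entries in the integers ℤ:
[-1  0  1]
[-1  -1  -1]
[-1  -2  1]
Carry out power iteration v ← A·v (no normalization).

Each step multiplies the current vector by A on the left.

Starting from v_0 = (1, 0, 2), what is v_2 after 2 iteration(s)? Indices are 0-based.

v_2 = (0, 1, 6)

v_0 = (1, 0, 2).
v_1 = A·v_0 = (1, -3, 1).
v_2 = A·v_1 = (0, 1, 6).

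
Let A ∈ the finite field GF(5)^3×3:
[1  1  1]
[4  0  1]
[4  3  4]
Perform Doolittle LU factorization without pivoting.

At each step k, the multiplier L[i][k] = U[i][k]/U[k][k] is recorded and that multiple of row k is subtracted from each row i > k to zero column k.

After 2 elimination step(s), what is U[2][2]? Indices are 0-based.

U[2][2] = 2

Step 1: pivot at (0,0) is 1.
  row1 ← row1 − (4)·row0  ⇒  L[1][0]=4, U row1=(0, 1, 2)
  row2 ← row2 − (4)·row0  ⇒  L[2][0]=4, U row2=(0, 4, 0)
Step 2: pivot at (1,1) is 1.
  row2 ← row2 − (4)·row1  ⇒  L[2][1]=4, U row2=(0, 0, 2)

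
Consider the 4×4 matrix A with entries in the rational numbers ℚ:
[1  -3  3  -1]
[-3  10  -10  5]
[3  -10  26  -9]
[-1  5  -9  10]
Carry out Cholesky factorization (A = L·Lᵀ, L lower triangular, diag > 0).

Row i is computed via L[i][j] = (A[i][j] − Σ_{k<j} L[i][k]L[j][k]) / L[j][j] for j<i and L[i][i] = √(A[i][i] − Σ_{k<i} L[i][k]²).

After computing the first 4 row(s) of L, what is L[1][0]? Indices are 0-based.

L[1][0] = -3

Step 1: L[0][0] = √(1) = 1.
  L[1][0] = (-3) / L[0][0] = -3.
Step 2: L[1][1] = √(1) = 1.
  L[2][0] = (3) / L[0][0] = 3.
  L[2][1] = (-1) / L[1][1] = -1.
Step 3: L[2][2] = √(16) = 4.
  L[3][0] = (-1) / L[0][0] = -1.
  L[3][1] = (2) / L[1][1] = 2.
  L[3][2] = (-4) / L[2][2] = -1.
Step 4: L[3][3] = √(4) = 2.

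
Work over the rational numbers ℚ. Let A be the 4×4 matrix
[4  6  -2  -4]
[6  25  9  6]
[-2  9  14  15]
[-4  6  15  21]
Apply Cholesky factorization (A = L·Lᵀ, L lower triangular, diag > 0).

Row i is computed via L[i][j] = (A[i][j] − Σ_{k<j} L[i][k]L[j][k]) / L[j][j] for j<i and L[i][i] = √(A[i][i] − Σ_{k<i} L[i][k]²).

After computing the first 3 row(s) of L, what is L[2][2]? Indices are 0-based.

Step 1: L[0][0] = √(4) = 2.
  L[1][0] = (6) / L[0][0] = 3.
Step 2: L[1][1] = √(16) = 4.
  L[2][0] = (-2) / L[0][0] = -1.
  L[2][1] = (12) / L[1][1] = 3.
Step 3: L[2][2] = √(4) = 2.

L[2][2] = 2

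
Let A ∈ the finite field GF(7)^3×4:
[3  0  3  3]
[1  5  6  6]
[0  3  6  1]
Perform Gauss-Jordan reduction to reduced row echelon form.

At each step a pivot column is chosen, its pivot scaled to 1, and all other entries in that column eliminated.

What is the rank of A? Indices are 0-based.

rank = 3

step 1: normalize row 0 (÷3) = (1, 0, 1, 1)
  row 1: subtract 1×row0 = (0, 5, 5, 5)
step 2: normalize row 1 (÷5) = (0, 1, 1, 1)
  row 2: subtract 3×row1 = (0, 0, 3, 5)
step 3: normalize row 2 (÷3) = (0, 0, 1, 4)
  row 0: subtract 1×row2 = (1, 0, 0, 4)
  row 1: subtract 1×row2 = (0, 1, 0, 4)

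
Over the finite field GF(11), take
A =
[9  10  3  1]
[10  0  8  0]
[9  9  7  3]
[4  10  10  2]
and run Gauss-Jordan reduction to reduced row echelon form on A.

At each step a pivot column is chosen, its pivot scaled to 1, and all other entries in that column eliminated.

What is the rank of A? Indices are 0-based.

rank = 4

step 1: normalize row 0 (÷9) = (1, 6, 4, 5)
  row 1: subtract 10×row0 = (0, 6, 1, 5)
  row 2: subtract 9×row0 = (0, 10, 4, 2)
  row 3: subtract 4×row0 = (0, 8, 5, 4)
step 2: normalize row 1 (÷6) = (0, 1, 2, 10)
  row 0: subtract 6×row1 = (1, 0, 3, 0)
  row 2: subtract 10×row1 = (0, 0, 6, 1)
  row 3: subtract 8×row1 = (0, 0, 0, 1)
step 3: normalize row 2 (÷6) = (0, 0, 1, 2)
  row 0: subtract 3×row2 = (1, 0, 0, 5)
  row 1: subtract 2×row2 = (0, 1, 0, 6)
step 4: normalize row 3 (÷1) = (0, 0, 0, 1)
  row 0: subtract 5×row3 = (1, 0, 0, 0)
  row 1: subtract 6×row3 = (0, 1, 0, 0)
  row 2: subtract 2×row3 = (0, 0, 1, 0)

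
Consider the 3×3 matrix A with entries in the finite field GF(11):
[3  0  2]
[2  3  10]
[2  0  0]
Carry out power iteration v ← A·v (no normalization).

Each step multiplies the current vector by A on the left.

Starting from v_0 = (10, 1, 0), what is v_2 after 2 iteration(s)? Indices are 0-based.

v_0 = (10, 1, 0).
v_1 = A·v_0 = (8, 1, 9).
v_2 = A·v_1 = (9, 10, 5).

v_2 = (9, 10, 5)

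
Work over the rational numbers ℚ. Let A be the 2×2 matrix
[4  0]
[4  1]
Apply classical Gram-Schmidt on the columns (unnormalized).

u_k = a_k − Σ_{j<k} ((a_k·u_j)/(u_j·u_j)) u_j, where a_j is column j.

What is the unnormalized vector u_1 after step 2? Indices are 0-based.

u_1 = (-1/2, 1/2)

Step 1: u_0 = a_0 = (4, 4).
Step 2: u_1 = a_1 − (1/8)·u_0 = (-1/2, 1/2).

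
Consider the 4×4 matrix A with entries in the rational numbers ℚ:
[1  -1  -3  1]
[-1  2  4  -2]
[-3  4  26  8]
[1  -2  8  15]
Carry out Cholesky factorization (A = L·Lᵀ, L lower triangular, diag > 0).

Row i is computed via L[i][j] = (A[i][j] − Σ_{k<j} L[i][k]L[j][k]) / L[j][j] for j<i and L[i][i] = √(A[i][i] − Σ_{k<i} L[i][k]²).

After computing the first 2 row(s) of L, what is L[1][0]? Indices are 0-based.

Step 1: L[0][0] = √(1) = 1.
  L[1][0] = (-1) / L[0][0] = -1.
Step 2: L[1][1] = √(1) = 1.

L[1][0] = -1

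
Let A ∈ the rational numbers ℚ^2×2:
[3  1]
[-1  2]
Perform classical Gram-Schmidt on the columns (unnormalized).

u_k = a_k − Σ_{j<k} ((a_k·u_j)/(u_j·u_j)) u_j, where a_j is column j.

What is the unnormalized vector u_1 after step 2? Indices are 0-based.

Step 1: u_0 = a_0 = (3, -1).
Step 2: u_1 = a_1 − (1/10)·u_0 = (7/10, 21/10).

u_1 = (7/10, 21/10)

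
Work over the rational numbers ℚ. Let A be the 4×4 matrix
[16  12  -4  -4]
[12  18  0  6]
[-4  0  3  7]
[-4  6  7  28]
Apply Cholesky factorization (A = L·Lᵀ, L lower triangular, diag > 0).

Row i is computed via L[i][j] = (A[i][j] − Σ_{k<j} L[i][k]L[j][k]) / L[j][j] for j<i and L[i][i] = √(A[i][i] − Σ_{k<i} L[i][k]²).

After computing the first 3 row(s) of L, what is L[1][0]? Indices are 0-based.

Step 1: L[0][0] = √(16) = 4.
  L[1][0] = (12) / L[0][0] = 3.
Step 2: L[1][1] = √(9) = 3.
  L[2][0] = (-4) / L[0][0] = -1.
  L[2][1] = (3) / L[1][1] = 1.
Step 3: L[2][2] = √(1) = 1.

L[1][0] = 3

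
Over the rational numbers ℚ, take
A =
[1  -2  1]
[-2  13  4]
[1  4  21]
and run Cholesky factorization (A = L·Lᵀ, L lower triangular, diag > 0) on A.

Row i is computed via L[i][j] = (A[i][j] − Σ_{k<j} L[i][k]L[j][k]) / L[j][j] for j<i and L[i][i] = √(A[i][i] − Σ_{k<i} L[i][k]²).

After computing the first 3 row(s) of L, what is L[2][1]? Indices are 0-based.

Step 1: L[0][0] = √(1) = 1.
  L[1][0] = (-2) / L[0][0] = -2.
Step 2: L[1][1] = √(9) = 3.
  L[2][0] = (1) / L[0][0] = 1.
  L[2][1] = (6) / L[1][1] = 2.
Step 3: L[2][2] = √(16) = 4.

L[2][1] = 2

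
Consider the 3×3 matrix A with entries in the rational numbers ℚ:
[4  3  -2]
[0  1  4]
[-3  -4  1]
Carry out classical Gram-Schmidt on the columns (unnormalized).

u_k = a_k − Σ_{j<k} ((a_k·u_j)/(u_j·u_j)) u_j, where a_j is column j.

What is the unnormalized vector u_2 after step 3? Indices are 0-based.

Step 1: u_0 = a_0 = (4, 0, -3).
Step 2: u_1 = a_1 − (24/25)·u_0 = (-21/25, 1, -28/25).
Step 3: u_2 = a_2 − (-11/25)·u_0 − (57/37)·u_1 = (39/37, 91/37, 52/37).

u_2 = (39/37, 91/37, 52/37)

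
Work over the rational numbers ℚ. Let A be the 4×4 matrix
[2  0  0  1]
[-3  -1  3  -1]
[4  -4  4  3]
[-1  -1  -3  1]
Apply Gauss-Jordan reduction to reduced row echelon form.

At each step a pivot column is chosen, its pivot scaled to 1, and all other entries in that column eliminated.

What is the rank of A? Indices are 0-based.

[1] R0 /= 2  ⇒  (1, 0, 0, 1/2)
     R1 -= -3·R0  ⇒  (0, -1, 3, 1/2)
     R2 -= 4·R0  ⇒  (0, -4, 4, 1)
     R3 -= -1·R0  ⇒  (0, -1, -3, 3/2)
[2] R1 /= -1  ⇒  (0, 1, -3, -1/2)
     R2 -= -4·R1  ⇒  (0, 0, -8, -1)
     R3 -= -1·R1  ⇒  (0, 0, -6, 1)
[3] R2 /= -8  ⇒  (0, 0, 1, 1/8)
     R1 -= -3·R2  ⇒  (0, 1, 0, -1/8)
     R3 -= -6·R2  ⇒  (0, 0, 0, 7/4)
[4] R3 /= 7/4  ⇒  (0, 0, 0, 1)
     R0 -= 1/2·R3  ⇒  (1, 0, 0, 0)
     R1 -= -1/8·R3  ⇒  (0, 1, 0, 0)
     R2 -= 1/8·R3  ⇒  (0, 0, 1, 0)

rank = 4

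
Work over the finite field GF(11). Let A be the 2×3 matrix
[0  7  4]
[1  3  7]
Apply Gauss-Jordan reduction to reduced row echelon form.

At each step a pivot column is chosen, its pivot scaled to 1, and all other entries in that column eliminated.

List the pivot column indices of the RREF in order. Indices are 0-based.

pivot columns: 0, 1

pivot(0,0): swap R0↔R1
pivot(0,0)=1: scale R0 → (1, 3, 7)
pivot(1,1)=7: scale R1 → (0, 1, 10)
  clear (0,1): R0 −= (3)R1 → (1, 0, 10)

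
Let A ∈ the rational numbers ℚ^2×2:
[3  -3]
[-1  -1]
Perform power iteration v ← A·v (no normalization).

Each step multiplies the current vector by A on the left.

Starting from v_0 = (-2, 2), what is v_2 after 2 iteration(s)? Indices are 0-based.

v_2 = (-36, 12)

v_0 = (-2, 2).
v_1 = A·v_0 = (-12, 0).
v_2 = A·v_1 = (-36, 12).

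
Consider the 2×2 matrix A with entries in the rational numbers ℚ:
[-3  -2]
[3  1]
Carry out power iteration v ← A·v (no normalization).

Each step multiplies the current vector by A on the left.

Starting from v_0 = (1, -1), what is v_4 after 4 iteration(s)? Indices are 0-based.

v_4 = (-7, 11)

v_0 = (1, -1).
v_1 = A·v_0 = (-1, 2).
v_2 = A·v_1 = (-1, -1).
v_3 = A·v_2 = (5, -4).
v_4 = A·v_3 = (-7, 11).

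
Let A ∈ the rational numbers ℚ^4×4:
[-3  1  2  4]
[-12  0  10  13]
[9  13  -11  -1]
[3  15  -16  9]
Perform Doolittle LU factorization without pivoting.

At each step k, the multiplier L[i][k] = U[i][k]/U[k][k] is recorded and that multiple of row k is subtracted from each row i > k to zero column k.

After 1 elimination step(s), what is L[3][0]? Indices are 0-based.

[col 0] pivot -3
  R1 -= 4*R0 → (0, -4, 2, -3)  (L[1][0] := 4)
  R2 -= -3*R0 → (0, 16, -5, 11)  (L[2][0] := -3)
  R3 -= -1*R0 → (0, 16, -14, 13)  (L[3][0] := -1)

L[3][0] = -1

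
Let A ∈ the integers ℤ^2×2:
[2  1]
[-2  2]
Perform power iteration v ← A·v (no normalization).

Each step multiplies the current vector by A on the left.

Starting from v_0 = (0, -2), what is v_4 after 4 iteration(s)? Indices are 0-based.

v_0 = (0, -2).
v_1 = A·v_0 = (-2, -4).
v_2 = A·v_1 = (-8, -4).
v_3 = A·v_2 = (-20, 8).
v_4 = A·v_3 = (-32, 56).

v_4 = (-32, 56)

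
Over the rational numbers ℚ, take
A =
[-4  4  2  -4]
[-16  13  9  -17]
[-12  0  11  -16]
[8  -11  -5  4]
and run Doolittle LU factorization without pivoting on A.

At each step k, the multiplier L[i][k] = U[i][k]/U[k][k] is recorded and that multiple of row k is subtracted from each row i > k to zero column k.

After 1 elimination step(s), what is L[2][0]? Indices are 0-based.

L[2][0] = 3

k=0: U[0][0]=-4
  eliminate (1,0): mult=4, new row 1: (0, -3, 1, -1); set L[1][0]=4
  eliminate (2,0): mult=3, new row 2: (0, -12, 5, -4); set L[2][0]=3
  eliminate (3,0): mult=-2, new row 3: (0, -3, -1, -4); set L[3][0]=-2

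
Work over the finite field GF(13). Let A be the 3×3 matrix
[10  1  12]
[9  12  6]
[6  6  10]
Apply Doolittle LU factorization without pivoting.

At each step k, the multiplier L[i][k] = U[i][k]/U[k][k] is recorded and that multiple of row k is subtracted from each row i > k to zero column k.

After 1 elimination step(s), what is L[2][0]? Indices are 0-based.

Step 1: pivot at (0,0) is 10.
  row1 ← row1 − (10)·row0  ⇒  L[1][0]=10, U row1=(0, 2, 3)
  row2 ← row2 − (11)·row0  ⇒  L[2][0]=11, U row2=(0, 8, 8)

L[2][0] = 11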